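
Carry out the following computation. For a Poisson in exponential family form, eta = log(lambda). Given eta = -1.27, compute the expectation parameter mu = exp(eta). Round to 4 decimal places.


Expectation parameter for Poisson exponential family:
mu = exp(eta).
eta = -1.27.
mu = exp(-1.27) = 0.2808

0.2808


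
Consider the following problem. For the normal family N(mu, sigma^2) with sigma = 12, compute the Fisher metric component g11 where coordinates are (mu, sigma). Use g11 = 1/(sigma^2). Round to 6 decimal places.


For the 2-parameter normal family, the Fisher metric has:
  g11 = 1/sigma^2, g22 = 2/sigma^2.
sigma = 12, sigma^2 = 144.
g11 = 0.006944

0.006944


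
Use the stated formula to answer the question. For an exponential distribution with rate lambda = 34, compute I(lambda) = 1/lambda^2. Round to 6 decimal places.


Fisher information for exponential: I(lambda) = 1/lambda^2.
lambda = 34, lambda^2 = 1156.
I = 1/1156 = 0.000865

0.000865


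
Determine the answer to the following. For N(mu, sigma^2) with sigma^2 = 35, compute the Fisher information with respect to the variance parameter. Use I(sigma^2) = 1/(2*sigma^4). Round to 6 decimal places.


Fisher information for variance: I(sigma^2) = 1/(2*sigma^4).
sigma^2 = 35, so sigma^4 = 1225.
I = 1/(2*1225) = 1/2450 = 0.000408

0.000408


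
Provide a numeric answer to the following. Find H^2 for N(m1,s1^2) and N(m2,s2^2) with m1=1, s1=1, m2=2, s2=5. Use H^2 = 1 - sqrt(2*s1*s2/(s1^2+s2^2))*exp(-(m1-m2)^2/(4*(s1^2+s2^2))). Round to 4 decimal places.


Squared Hellinger distance for Gaussians:
H^2 = 1 - sqrt(2*s1*s2/(s1^2+s2^2)) * exp(-(m1-m2)^2/(4*(s1^2+s2^2))).
s1^2 = 1, s2^2 = 25, s1^2+s2^2 = 26.
sqrt(2*1*5/(26)) = 0.620174.
(m1-m2)^2 = (-1)^2 = 1.
exp(-1/(4*26)) = exp(-0.009615) = 0.990431.
H^2 = 1 - 0.620174*0.990431 = 0.3858

0.3858


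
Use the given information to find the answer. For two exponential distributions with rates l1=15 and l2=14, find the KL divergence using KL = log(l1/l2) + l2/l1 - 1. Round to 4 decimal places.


KL divergence for exponential family:
KL = log(l1/l2) + l2/l1 - 1.
log(15/14) = 0.068993.
14/15 = 0.933333.
KL = 0.068993 + 0.933333 - 1 = 0.0023

0.0023


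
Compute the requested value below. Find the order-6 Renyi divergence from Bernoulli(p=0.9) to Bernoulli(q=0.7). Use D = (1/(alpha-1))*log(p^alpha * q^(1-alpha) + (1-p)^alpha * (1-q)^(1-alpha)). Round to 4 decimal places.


Renyi divergence of order alpha between Bernoulli distributions:
D = (1/(alpha-1))*log(p^alpha * q^(1-alpha) + (1-p)^alpha * (1-q)^(1-alpha)).
alpha = 6, p = 0.9, q = 0.7.
p^alpha * q^(1-alpha) = 0.9^6 * 0.7^-5 = 3.162022.
(1-p)^alpha * (1-q)^(1-alpha) = 0.1^6 * 0.3^-5 = 0.000412.
sum = 3.162022 + 0.000412 = 3.162433.
D = (1/5)*log(3.162433) = 0.2303

0.2303


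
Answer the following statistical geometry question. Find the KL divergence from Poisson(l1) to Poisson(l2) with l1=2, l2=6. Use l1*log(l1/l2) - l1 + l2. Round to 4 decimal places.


KL divergence for Poisson:
KL = l1*log(l1/l2) - l1 + l2.
l1 = 2, l2 = 6.
log(2/6) = -1.098612.
l1*log(l1/l2) = 2 * -1.098612 = -2.197225.
KL = -2.197225 - 2 + 6 = 1.8028

1.8028


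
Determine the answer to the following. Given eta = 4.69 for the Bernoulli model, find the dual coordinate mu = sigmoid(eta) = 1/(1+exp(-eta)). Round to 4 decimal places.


Dual coordinate (expectation parameter) for Bernoulli:
mu = 1/(1+exp(-eta)).
eta = 4.69.
exp(-eta) = exp(-4.69) = 0.009187.
mu = 1/(1+0.009187) = 0.9909

0.9909


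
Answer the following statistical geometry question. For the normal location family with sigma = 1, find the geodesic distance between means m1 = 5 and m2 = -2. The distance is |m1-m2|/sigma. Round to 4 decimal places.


On the fixed-variance normal subfamily, geodesic distance = |m1-m2|/sigma.
|5 - -2| = 7.
sigma = 1.
d = 7/1 = 7.0000

7.0000


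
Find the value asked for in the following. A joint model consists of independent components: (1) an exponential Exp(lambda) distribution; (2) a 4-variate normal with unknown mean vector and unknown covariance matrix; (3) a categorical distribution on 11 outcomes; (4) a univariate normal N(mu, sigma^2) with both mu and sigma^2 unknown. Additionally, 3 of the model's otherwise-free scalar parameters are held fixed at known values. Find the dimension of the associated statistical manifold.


The dimension of a statistical manifold equals the number of free
(independent) real parameters of the model. For a product of independent
blocks the parameter counts add.
- exponential (lambda): 1.
- 4-variate normal: 4 (mean) + 4*5/2 = 10 (symmetric covariance) = 14.
- categorical on 11 outcomes (probabilities sum to 1): 11-1 = 10.
- normal (mu, sigma^2): 2.
Total = 1 + 14 + 10 + 2 = 27.
3 parameter(s) fixed at known values: 27 - 3 = 24.
Dimension = 24

24


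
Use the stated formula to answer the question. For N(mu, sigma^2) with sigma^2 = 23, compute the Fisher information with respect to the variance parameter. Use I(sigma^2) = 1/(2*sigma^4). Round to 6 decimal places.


Fisher information for variance: I(sigma^2) = 1/(2*sigma^4).
sigma^2 = 23, so sigma^4 = 529.
I = 1/(2*529) = 1/1058 = 0.000945

0.000945


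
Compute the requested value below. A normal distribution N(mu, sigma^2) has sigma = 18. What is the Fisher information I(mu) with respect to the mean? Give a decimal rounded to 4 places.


The Fisher information for the mean of a normal distribution is I(mu) = 1/sigma^2.
sigma = 18, so sigma^2 = 324.
I(mu) = 1/324 = 0.0031

0.0031


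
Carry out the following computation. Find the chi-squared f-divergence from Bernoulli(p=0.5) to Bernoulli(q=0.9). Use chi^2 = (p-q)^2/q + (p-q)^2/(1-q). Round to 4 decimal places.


Chi-squared divergence between Bernoulli distributions:
chi^2 = (p-q)^2/q + (p-q)^2/(1-q).
p = 0.5, q = 0.9, p-q = -0.4.
(p-q)^2 = 0.16.
term1 = 0.16/0.9 = 0.177778.
term2 = 0.16/0.1 = 1.6.
chi^2 = 0.177778 + 1.6 = 1.7778

1.7778


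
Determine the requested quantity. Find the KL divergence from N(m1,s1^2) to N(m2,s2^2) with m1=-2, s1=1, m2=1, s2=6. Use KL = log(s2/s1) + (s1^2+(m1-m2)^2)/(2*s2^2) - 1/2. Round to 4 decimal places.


KL divergence between normal distributions:
KL = log(s2/s1) + (s1^2 + (m1-m2)^2)/(2*s2^2) - 1/2.
log(6/1) = 1.791759.
(1^2 + (-2-1)^2)/(2*6^2) = (1 + 9)/72 = 0.138889.
KL = 1.791759 + 0.138889 - 0.5 = 1.4306

1.4306


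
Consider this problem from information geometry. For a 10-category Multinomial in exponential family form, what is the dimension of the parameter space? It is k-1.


Exponential family dimension calculation:
For Multinomial with k=10 categories, dim = k-1 = 9.

9


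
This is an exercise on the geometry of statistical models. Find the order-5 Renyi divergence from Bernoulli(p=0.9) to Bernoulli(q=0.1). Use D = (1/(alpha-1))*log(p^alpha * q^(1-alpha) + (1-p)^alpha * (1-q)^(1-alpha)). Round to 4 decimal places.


Renyi divergence of order alpha between Bernoulli distributions:
D = (1/(alpha-1))*log(p^alpha * q^(1-alpha) + (1-p)^alpha * (1-q)^(1-alpha)).
alpha = 5, p = 0.9, q = 0.1.
p^alpha * q^(1-alpha) = 0.9^5 * 0.1^-4 = 5904.9.
(1-p)^alpha * (1-q)^(1-alpha) = 0.1^5 * 0.9^-4 = 1.5e-05.
sum = 5904.9 + 1.5e-05 = 5904.900015.
D = (1/4)*log(5904.900015) = 2.1709

2.1709


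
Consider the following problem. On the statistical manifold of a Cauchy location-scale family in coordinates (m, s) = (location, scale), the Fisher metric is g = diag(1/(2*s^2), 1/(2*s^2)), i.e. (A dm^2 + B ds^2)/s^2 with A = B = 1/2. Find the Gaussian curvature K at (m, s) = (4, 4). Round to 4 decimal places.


The metric has the form g = (A dm^2 + B ds^2)/s^2 with A = 1/2, B = 1/2.
Substitute u = sqrt(A/B)*m: g = B*(du^2 + ds^2)/s^2, i.e. B times the
Poincare upper half-plane metric, which has constant Gaussian curvature -1.
Scaling a 2D metric by a constant c divides the Gaussian curvature by c,
so K = -1/B = -1/(1/2) = -2.0000 everywhere (the point (m, s) = (4, 4) is irrelevant:
the curvature is constant).
The requested Gaussian curvature is K = -2.0000.

-2.0000


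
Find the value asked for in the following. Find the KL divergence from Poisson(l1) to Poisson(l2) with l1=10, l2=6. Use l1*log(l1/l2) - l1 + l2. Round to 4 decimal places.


KL divergence for Poisson:
KL = l1*log(l1/l2) - l1 + l2.
l1 = 10, l2 = 6.
log(10/6) = 0.510826.
l1*log(l1/l2) = 10 * 0.510826 = 5.108256.
KL = 5.108256 - 10 + 6 = 1.1083

1.1083


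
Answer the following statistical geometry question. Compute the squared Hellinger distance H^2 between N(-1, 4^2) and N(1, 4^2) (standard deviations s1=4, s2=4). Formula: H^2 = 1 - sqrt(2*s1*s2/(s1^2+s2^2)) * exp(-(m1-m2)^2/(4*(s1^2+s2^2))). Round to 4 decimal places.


Squared Hellinger distance for Gaussians:
H^2 = 1 - sqrt(2*s1*s2/(s1^2+s2^2)) * exp(-(m1-m2)^2/(4*(s1^2+s2^2))).
s1^2 = 16, s2^2 = 16, s1^2+s2^2 = 32.
sqrt(2*4*4/(32)) = 1.0.
(m1-m2)^2 = (-2)^2 = 4.
exp(-4/(4*32)) = exp(-0.03125) = 0.969233.
H^2 = 1 - 1.0*0.969233 = 0.0308

0.0308


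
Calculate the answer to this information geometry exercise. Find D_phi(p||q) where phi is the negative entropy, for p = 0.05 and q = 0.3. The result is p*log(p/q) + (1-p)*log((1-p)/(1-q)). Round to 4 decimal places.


Bregman divergence with negative entropy generator:
D = p*log(p/q) + (1-p)*log((1-p)/(1-q)).
p = 0.05, q = 0.3.
p*log(p/q) = 0.05*log(0.05/0.3) = -0.089588.
(1-p)*log((1-p)/(1-q)) = 0.95*log(0.95/0.7) = 0.290113.
D = -0.089588 + 0.290113 = 0.2005

0.2005


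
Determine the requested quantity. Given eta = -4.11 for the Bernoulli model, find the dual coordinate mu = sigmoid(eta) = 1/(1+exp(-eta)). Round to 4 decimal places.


Dual coordinate (expectation parameter) for Bernoulli:
mu = 1/(1+exp(-eta)).
eta = -4.11.
exp(-eta) = exp(4.11) = 60.946718.
mu = 1/(1+60.946718) = 0.0161

0.0161


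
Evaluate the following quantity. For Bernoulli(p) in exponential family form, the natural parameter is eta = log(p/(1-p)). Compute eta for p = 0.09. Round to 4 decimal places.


Natural parameter for Bernoulli: eta = log(p/(1-p)).
p = 0.09, 1-p = 0.91.
p/(1-p) = 0.098901.
eta = log(0.098901) = -2.3136

-2.3136


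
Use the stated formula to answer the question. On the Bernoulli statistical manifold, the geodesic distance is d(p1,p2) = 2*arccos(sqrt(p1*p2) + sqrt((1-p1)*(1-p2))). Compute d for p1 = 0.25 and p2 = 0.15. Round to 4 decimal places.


Geodesic distance on Bernoulli manifold:
d(p1,p2) = 2*arccos(sqrt(p1*p2) + sqrt((1-p1)*(1-p2))).
sqrt(p1*p2) = sqrt(0.25*0.15) = 0.193649.
sqrt((1-p1)*(1-p2)) = sqrt(0.75*0.85) = 0.798436.
arg = 0.193649 + 0.798436 = 0.992085.
d = 2*arccos(0.992085) = 0.2518

0.2518


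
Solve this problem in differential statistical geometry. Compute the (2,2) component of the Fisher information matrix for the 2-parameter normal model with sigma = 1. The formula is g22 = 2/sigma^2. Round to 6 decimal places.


For the 2-parameter normal family, the Fisher metric has:
  g11 = 1/sigma^2, g22 = 2/sigma^2.
sigma = 1, sigma^2 = 1.
g22 = 2.000000

2.000000


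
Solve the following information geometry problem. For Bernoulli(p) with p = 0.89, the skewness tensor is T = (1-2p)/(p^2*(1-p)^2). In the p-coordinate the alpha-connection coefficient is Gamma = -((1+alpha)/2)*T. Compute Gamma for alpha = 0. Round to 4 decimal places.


Skewness (Amari-Chentsov) tensor: T = (1-2p)/(p^2*(1-p)^2).
p = 0.89, 1-2p = -0.78, p^2 = 0.7921, (1-p)^2 = 0.0121.
T = -0.78/(0.7921 * 0.0121) = -81.382161.
In the p-coordinate, Gamma^(alpha) = Gamma^(0) - (alpha/2)*T with Gamma^(0) = (1/2)*g'(p) = -T/2,
so Gamma^(alpha) = -((1+alpha)/2)*T.
alpha = 0, -(1+alpha)/2 = -0.5.
Gamma = -0.5 * -81.382161 = 40.6911

40.6911


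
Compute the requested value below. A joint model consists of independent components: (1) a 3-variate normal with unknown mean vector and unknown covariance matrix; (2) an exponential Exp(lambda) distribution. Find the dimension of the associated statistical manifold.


The dimension of a statistical manifold equals the number of free
(independent) real parameters of the model. For a product of independent
blocks the parameter counts add.
- 3-variate normal: 3 (mean) + 3*4/2 = 6 (symmetric covariance) = 9.
- exponential (lambda): 1.
Total = 9 + 1 = 10.
Dimension = 10

10


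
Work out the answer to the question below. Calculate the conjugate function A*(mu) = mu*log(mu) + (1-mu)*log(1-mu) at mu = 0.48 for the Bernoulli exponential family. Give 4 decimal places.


Legendre transform for Bernoulli:
A*(mu) = mu*log(mu) + (1-mu)*log(1-mu).
mu = 0.48, 1-mu = 0.52.
mu*log(mu) = 0.48*log(0.48) = -0.352305.
(1-mu)*log(1-mu) = 0.52*log(0.52) = -0.340042.
A* = -0.352305 + -0.340042 = -0.6923

-0.6923


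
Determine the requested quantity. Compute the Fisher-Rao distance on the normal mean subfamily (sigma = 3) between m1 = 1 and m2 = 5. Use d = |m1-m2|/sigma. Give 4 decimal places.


On the fixed-variance normal subfamily, geodesic distance = |m1-m2|/sigma.
|1 - 5| = 4.
sigma = 3.
d = 4/3 = 1.3333

1.3333


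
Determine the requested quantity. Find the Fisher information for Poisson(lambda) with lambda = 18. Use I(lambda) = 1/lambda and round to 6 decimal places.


Fisher information for Poisson: I(lambda) = 1/lambda.
lambda = 18.
I(lambda) = 1/18 = 0.055556

0.055556


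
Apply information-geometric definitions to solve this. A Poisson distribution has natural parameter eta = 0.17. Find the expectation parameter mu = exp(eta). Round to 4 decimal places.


Expectation parameter for Poisson exponential family:
mu = exp(eta).
eta = 0.17.
mu = exp(0.17) = 1.1853

1.1853


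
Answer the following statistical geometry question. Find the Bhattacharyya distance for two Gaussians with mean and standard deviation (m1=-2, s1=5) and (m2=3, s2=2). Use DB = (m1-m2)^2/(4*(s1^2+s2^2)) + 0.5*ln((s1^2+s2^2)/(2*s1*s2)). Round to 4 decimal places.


Bhattacharyya distance between two Gaussians:
DB = (m1-m2)^2/(4*(s1^2+s2^2)) + (1/2)*ln((s1^2+s2^2)/(2*s1*s2)).
(m1-m2)^2 = (-5)^2 = 25.
s1^2+s2^2 = 25 + 4 = 29.
term1 = 25/116 = 0.215517.
term2 = 0.5*ln(29/20.0) = 0.185782.
DB = 0.215517 + 0.185782 = 0.4013

0.4013


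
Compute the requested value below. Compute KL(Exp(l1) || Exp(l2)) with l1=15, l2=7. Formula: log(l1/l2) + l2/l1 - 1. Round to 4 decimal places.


KL divergence for exponential family:
KL = log(l1/l2) + l2/l1 - 1.
log(15/7) = 0.76214.
7/15 = 0.466667.
KL = 0.76214 + 0.466667 - 1 = 0.2288

0.2288


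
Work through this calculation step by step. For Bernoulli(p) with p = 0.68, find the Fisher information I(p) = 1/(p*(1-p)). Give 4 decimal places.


For Bernoulli(p), Fisher information is I(p) = 1/(p*(1-p)).
p = 0.68, 1-p = 0.32.
p*(1-p) = 0.2176.
I(p) = 1/0.2176 = 4.5956

4.5956


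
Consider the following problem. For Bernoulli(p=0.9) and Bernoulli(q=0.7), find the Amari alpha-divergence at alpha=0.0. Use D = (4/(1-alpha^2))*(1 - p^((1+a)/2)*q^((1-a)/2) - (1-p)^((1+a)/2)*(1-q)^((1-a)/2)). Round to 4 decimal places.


Amari alpha-divergence:
D = (4/(1-alpha^2))*(1 - p^((1+a)/2)*q^((1-a)/2) - (1-p)^((1+a)/2)*(1-q)^((1-a)/2)).
alpha = 0.0, p = 0.9, q = 0.7.
e1 = (1+alpha)/2 = 0.5, e2 = (1-alpha)/2 = 0.5.
t1 = p^e1 * q^e2 = 0.9^0.5 * 0.7^0.5 = 0.793725.
t2 = (1-p)^e1 * (1-q)^e2 = 0.1^0.5 * 0.3^0.5 = 0.173205.
4/(1-alpha^2) = 4.0.
D = 4.0*(1 - 0.793725 - 0.173205) = 0.1323

0.1323


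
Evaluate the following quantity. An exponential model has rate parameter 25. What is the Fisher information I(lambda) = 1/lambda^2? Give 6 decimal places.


Fisher information for exponential: I(lambda) = 1/lambda^2.
lambda = 25, lambda^2 = 625.
I = 1/625 = 0.001600

0.001600


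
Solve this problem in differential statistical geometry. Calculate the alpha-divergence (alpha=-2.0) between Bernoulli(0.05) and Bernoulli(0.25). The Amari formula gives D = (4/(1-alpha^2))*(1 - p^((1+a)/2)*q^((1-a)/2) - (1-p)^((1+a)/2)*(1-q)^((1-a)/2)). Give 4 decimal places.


Amari alpha-divergence:
D = (4/(1-alpha^2))*(1 - p^((1+a)/2)*q^((1-a)/2) - (1-p)^((1+a)/2)*(1-q)^((1-a)/2)).
alpha = -2.0, p = 0.05, q = 0.25.
e1 = (1+alpha)/2 = -0.5, e2 = (1-alpha)/2 = 1.5.
t1 = p^e1 * q^e2 = 0.05^-0.5 * 0.25^1.5 = 0.559017.
t2 = (1-p)^e1 * (1-q)^e2 = 0.95^-0.5 * 0.75^1.5 = 0.666392.
4/(1-alpha^2) = -1.333333.
D = -1.333333*(1 - 0.559017 - 0.666392) = 0.3005

0.3005


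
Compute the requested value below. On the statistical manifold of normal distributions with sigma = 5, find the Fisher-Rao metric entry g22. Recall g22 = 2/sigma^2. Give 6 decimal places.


For the 2-parameter normal family, the Fisher metric has:
  g11 = 1/sigma^2, g22 = 2/sigma^2.
sigma = 5, sigma^2 = 25.
g22 = 0.080000

0.080000


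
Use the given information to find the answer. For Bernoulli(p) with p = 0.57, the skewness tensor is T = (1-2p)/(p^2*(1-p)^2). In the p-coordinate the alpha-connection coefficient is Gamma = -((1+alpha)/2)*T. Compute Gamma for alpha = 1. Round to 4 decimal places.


Skewness (Amari-Chentsov) tensor: T = (1-2p)/(p^2*(1-p)^2).
p = 0.57, 1-2p = -0.14, p^2 = 0.3249, (1-p)^2 = 0.1849.
T = -0.14/(0.3249 * 0.1849) = -2.330459.
In the p-coordinate, Gamma^(alpha) = Gamma^(0) - (alpha/2)*T with Gamma^(0) = (1/2)*g'(p) = -T/2,
so Gamma^(alpha) = -((1+alpha)/2)*T.
alpha = 1, -(1+alpha)/2 = -1.0.
Gamma = -1.0 * -2.330459 = 2.3305

2.3305


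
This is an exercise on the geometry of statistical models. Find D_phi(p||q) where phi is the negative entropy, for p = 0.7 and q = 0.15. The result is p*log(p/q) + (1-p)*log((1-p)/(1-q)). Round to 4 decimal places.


Bregman divergence with negative entropy generator:
D = p*log(p/q) + (1-p)*log((1-p)/(1-q)).
p = 0.7, q = 0.15.
p*log(p/q) = 0.7*log(0.7/0.15) = 1.078312.
(1-p)*log((1-p)/(1-q)) = 0.3*log(0.3/0.85) = -0.312436.
D = 1.078312 + -0.312436 = 0.7659

0.7659


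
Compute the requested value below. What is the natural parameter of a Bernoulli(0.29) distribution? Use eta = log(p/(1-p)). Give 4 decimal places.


Natural parameter for Bernoulli: eta = log(p/(1-p)).
p = 0.29, 1-p = 0.71.
p/(1-p) = 0.408451.
eta = log(0.408451) = -0.8954

-0.8954


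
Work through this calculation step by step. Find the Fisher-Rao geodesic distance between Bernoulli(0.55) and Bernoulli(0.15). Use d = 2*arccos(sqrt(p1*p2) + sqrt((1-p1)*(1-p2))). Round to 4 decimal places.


Geodesic distance on Bernoulli manifold:
d(p1,p2) = 2*arccos(sqrt(p1*p2) + sqrt((1-p1)*(1-p2))).
sqrt(p1*p2) = sqrt(0.55*0.15) = 0.287228.
sqrt((1-p1)*(1-p2)) = sqrt(0.45*0.85) = 0.618466.
arg = 0.287228 + 0.618466 = 0.905694.
d = 2*arccos(0.905694) = 0.8756

0.8756


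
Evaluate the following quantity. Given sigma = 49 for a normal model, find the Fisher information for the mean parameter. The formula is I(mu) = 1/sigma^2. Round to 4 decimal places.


The Fisher information for the mean of a normal distribution is I(mu) = 1/sigma^2.
sigma = 49, so sigma^2 = 2401.
I(mu) = 1/2401 = 0.0004

0.0004


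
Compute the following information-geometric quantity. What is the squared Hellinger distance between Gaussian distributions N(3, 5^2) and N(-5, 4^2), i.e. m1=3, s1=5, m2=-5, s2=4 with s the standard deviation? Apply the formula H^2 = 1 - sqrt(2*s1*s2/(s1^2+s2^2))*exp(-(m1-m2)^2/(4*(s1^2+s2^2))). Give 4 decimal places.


Squared Hellinger distance for Gaussians:
H^2 = 1 - sqrt(2*s1*s2/(s1^2+s2^2)) * exp(-(m1-m2)^2/(4*(s1^2+s2^2))).
s1^2 = 25, s2^2 = 16, s1^2+s2^2 = 41.
sqrt(2*5*4/(41)) = 0.98773.
(m1-m2)^2 = (8)^2 = 64.
exp(-64/(4*41)) = exp(-0.390244) = 0.676892.
H^2 = 1 - 0.98773*0.676892 = 0.3314

0.3314


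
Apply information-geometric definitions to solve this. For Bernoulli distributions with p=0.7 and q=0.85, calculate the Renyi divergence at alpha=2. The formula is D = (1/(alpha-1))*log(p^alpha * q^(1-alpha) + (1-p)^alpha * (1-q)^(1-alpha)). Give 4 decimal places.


Renyi divergence of order alpha between Bernoulli distributions:
D = (1/(alpha-1))*log(p^alpha * q^(1-alpha) + (1-p)^alpha * (1-q)^(1-alpha)).
alpha = 2, p = 0.7, q = 0.85.
p^alpha * q^(1-alpha) = 0.7^2 * 0.85^-1 = 0.576471.
(1-p)^alpha * (1-q)^(1-alpha) = 0.3^2 * 0.15^-1 = 0.6.
sum = 0.576471 + 0.6 = 1.176471.
D = (1/1)*log(1.176471) = 0.1625

0.1625


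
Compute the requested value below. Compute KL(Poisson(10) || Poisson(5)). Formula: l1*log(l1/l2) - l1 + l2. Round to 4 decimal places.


KL divergence for Poisson:
KL = l1*log(l1/l2) - l1 + l2.
l1 = 10, l2 = 5.
log(10/5) = 0.693147.
l1*log(l1/l2) = 10 * 0.693147 = 6.931472.
KL = 6.931472 - 10 + 5 = 1.9315

1.9315


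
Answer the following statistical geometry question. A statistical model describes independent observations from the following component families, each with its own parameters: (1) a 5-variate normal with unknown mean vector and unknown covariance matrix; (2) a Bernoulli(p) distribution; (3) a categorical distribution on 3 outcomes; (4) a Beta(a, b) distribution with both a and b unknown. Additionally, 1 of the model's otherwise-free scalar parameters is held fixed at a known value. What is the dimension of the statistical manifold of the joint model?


The dimension of a statistical manifold equals the number of free
(independent) real parameters of the model. For a product of independent
blocks the parameter counts add.
- 5-variate normal: 5 (mean) + 5*6/2 = 15 (symmetric covariance) = 20.
- Bernoulli (p): 1.
- categorical on 3 outcomes (probabilities sum to 1): 3-1 = 2.
- Beta (a, b): 2.
Total = 20 + 1 + 2 + 2 = 25.
1 parameter(s) fixed at known values: 25 - 1 = 24.
Dimension = 24

24


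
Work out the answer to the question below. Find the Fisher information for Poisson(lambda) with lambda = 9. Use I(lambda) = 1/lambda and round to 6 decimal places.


Fisher information for Poisson: I(lambda) = 1/lambda.
lambda = 9.
I(lambda) = 1/9 = 0.111111

0.111111


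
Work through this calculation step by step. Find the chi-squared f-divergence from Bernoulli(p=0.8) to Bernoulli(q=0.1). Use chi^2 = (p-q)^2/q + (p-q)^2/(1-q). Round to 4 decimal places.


Chi-squared divergence between Bernoulli distributions:
chi^2 = (p-q)^2/q + (p-q)^2/(1-q).
p = 0.8, q = 0.1, p-q = 0.7.
(p-q)^2 = 0.49.
term1 = 0.49/0.1 = 4.9.
term2 = 0.49/0.9 = 0.544444.
chi^2 = 4.9 + 0.544444 = 5.4444

5.4444


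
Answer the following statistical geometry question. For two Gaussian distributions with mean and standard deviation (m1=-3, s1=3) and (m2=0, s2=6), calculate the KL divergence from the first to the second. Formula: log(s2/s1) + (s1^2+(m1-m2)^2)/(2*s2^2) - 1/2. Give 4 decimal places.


KL divergence between normal distributions:
KL = log(s2/s1) + (s1^2 + (m1-m2)^2)/(2*s2^2) - 1/2.
log(6/3) = 0.693147.
(3^2 + (-3-0)^2)/(2*6^2) = (9 + 9)/72 = 0.25.
KL = 0.693147 + 0.25 - 0.5 = 0.4431

0.4431


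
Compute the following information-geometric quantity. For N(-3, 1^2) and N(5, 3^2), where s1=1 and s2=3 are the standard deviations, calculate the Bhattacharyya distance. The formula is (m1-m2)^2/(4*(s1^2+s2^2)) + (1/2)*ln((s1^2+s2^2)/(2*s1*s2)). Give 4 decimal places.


Bhattacharyya distance between two Gaussians:
DB = (m1-m2)^2/(4*(s1^2+s2^2)) + (1/2)*ln((s1^2+s2^2)/(2*s1*s2)).
(m1-m2)^2 = (-8)^2 = 64.
s1^2+s2^2 = 1 + 9 = 10.
term1 = 64/40 = 1.6.
term2 = 0.5*ln(10/6.0) = 0.255413.
DB = 1.6 + 0.255413 = 1.8554

1.8554


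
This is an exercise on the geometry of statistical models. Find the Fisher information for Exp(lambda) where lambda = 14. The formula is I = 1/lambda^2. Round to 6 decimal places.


Fisher information for exponential: I(lambda) = 1/lambda^2.
lambda = 14, lambda^2 = 196.
I = 1/196 = 0.005102

0.005102


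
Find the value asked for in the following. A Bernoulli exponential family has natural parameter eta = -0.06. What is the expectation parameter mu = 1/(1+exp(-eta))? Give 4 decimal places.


Dual coordinate (expectation parameter) for Bernoulli:
mu = 1/(1+exp(-eta)).
eta = -0.06.
exp(-eta) = exp(0.06) = 1.061837.
mu = 1/(1+1.061837) = 0.4850

0.4850


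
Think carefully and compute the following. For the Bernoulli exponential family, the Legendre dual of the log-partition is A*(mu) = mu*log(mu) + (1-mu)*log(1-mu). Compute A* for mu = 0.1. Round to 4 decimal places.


Legendre transform for Bernoulli:
A*(mu) = mu*log(mu) + (1-mu)*log(1-mu).
mu = 0.1, 1-mu = 0.9.
mu*log(mu) = 0.1*log(0.1) = -0.230259.
(1-mu)*log(1-mu) = 0.9*log(0.9) = -0.094824.
A* = -0.230259 + -0.094824 = -0.3251

-0.3251


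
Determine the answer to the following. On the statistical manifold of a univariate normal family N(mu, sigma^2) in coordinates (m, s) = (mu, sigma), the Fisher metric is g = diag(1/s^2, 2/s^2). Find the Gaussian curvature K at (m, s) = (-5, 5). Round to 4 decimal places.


The metric has the form g = (A dm^2 + B ds^2)/s^2 with A = 1, B = 2.
Substitute u = sqrt(A/B)*m: g = B*(du^2 + ds^2)/s^2, i.e. B times the
Poincare upper half-plane metric, which has constant Gaussian curvature -1.
Scaling a 2D metric by a constant c divides the Gaussian curvature by c,
so K = -1/B = -1/(2) = -0.5000 everywhere (the point (m, s) = (-5, 5) is irrelevant:
the curvature is constant).
The requested Gaussian curvature is K = -0.5000.

-0.5000


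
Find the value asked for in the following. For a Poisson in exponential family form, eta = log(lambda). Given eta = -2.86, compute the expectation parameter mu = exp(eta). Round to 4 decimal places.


Expectation parameter for Poisson exponential family:
mu = exp(eta).
eta = -2.86.
mu = exp(-2.86) = 0.0573

0.0573


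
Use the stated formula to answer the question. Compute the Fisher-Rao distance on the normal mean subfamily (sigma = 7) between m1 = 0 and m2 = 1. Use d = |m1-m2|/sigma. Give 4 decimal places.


On the fixed-variance normal subfamily, geodesic distance = |m1-m2|/sigma.
|0 - 1| = 1.
sigma = 7.
d = 1/7 = 0.1429

0.1429


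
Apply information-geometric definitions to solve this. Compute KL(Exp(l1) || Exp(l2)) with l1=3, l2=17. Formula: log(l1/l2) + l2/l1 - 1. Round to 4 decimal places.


KL divergence for exponential family:
KL = log(l1/l2) + l2/l1 - 1.
log(3/17) = -1.734601.
17/3 = 5.666667.
KL = -1.734601 + 5.666667 - 1 = 2.9321

2.9321


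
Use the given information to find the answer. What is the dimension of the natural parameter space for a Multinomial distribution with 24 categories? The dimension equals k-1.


Exponential family dimension calculation:
For Multinomial with k=24 categories, dim = k-1 = 23.

23


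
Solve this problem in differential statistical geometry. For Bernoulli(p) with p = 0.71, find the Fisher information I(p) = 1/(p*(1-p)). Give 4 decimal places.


For Bernoulli(p), Fisher information is I(p) = 1/(p*(1-p)).
p = 0.71, 1-p = 0.29.
p*(1-p) = 0.2059.
I(p) = 1/0.2059 = 4.8567

4.8567


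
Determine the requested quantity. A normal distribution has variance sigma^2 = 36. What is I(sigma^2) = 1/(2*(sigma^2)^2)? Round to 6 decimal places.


Fisher information for variance: I(sigma^2) = 1/(2*sigma^4).
sigma^2 = 36, so sigma^4 = 1296.
I = 1/(2*1296) = 1/2592 = 0.000386

0.000386


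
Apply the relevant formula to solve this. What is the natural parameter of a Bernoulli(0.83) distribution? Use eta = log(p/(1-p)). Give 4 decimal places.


Natural parameter for Bernoulli: eta = log(p/(1-p)).
p = 0.83, 1-p = 0.17.
p/(1-p) = 4.882353.
eta = log(4.882353) = 1.5856

1.5856


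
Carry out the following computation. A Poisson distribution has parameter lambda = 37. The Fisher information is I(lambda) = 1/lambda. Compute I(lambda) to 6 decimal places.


Fisher information for Poisson: I(lambda) = 1/lambda.
lambda = 37.
I(lambda) = 1/37 = 0.027027

0.027027


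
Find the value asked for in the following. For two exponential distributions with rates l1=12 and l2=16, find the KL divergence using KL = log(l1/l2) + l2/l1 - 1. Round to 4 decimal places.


KL divergence for exponential family:
KL = log(l1/l2) + l2/l1 - 1.
log(12/16) = -0.287682.
16/12 = 1.333333.
KL = -0.287682 + 1.333333 - 1 = 0.0457

0.0457


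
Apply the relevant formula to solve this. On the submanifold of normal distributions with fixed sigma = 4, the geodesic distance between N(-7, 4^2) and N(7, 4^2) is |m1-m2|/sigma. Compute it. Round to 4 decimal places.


On the fixed-variance normal subfamily, geodesic distance = |m1-m2|/sigma.
|-7 - 7| = 14.
sigma = 4.
d = 14/4 = 3.5000

3.5000


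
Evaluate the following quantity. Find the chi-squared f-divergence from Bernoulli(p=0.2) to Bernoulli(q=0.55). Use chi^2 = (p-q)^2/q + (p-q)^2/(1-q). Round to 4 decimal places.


Chi-squared divergence between Bernoulli distributions:
chi^2 = (p-q)^2/q + (p-q)^2/(1-q).
p = 0.2, q = 0.55, p-q = -0.35.
(p-q)^2 = 0.1225.
term1 = 0.1225/0.55 = 0.222727.
term2 = 0.1225/0.45 = 0.272222.
chi^2 = 0.222727 + 0.272222 = 0.4949

0.4949


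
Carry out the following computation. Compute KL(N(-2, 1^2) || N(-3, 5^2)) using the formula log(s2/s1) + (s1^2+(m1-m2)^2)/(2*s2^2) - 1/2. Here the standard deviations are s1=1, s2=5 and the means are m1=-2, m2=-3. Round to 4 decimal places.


KL divergence between normal distributions:
KL = log(s2/s1) + (s1^2 + (m1-m2)^2)/(2*s2^2) - 1/2.
log(5/1) = 1.609438.
(1^2 + (-2--3)^2)/(2*5^2) = (1 + 1)/50 = 0.04.
KL = 1.609438 + 0.04 - 0.5 = 1.1494

1.1494


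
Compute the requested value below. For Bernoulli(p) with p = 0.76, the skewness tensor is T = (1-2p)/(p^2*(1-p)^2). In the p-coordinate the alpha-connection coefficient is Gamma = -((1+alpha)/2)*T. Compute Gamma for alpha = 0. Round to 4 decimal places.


Skewness (Amari-Chentsov) tensor: T = (1-2p)/(p^2*(1-p)^2).
p = 0.76, 1-2p = -0.52, p^2 = 0.5776, (1-p)^2 = 0.0576.
T = -0.52/(0.5776 * 0.0576) = -15.629809.
In the p-coordinate, Gamma^(alpha) = Gamma^(0) - (alpha/2)*T with Gamma^(0) = (1/2)*g'(p) = -T/2,
so Gamma^(alpha) = -((1+alpha)/2)*T.
alpha = 0, -(1+alpha)/2 = -0.5.
Gamma = -0.5 * -15.629809 = 7.8149

7.8149


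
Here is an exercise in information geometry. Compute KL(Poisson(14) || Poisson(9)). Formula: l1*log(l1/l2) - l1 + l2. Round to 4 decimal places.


KL divergence for Poisson:
KL = l1*log(l1/l2) - l1 + l2.
l1 = 14, l2 = 9.
log(14/9) = 0.441833.
l1*log(l1/l2) = 14 * 0.441833 = 6.185659.
KL = 6.185659 - 14 + 9 = 1.1857

1.1857


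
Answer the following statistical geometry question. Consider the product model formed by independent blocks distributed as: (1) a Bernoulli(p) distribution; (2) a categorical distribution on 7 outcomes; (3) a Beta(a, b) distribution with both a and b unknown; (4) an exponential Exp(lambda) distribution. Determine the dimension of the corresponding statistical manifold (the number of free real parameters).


The dimension of a statistical manifold equals the number of free
(independent) real parameters of the model. For a product of independent
blocks the parameter counts add.
- Bernoulli (p): 1.
- categorical on 7 outcomes (probabilities sum to 1): 7-1 = 6.
- Beta (a, b): 2.
- exponential (lambda): 1.
Total = 1 + 6 + 2 + 1 = 10.
Dimension = 10

10


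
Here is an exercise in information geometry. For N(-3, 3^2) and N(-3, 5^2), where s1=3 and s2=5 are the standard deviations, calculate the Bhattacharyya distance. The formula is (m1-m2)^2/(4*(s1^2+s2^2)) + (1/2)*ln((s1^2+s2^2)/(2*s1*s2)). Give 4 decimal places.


Bhattacharyya distance between two Gaussians:
DB = (m1-m2)^2/(4*(s1^2+s2^2)) + (1/2)*ln((s1^2+s2^2)/(2*s1*s2)).
(m1-m2)^2 = (0)^2 = 0.
s1^2+s2^2 = 9 + 25 = 34.
term1 = 0/136 = 0.0.
term2 = 0.5*ln(34/30.0) = 0.062582.
DB = 0.0 + 0.062582 = 0.0626

0.0626


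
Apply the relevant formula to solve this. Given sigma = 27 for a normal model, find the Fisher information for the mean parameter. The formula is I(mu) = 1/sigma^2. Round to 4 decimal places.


The Fisher information for the mean of a normal distribution is I(mu) = 1/sigma^2.
sigma = 27, so sigma^2 = 729.
I(mu) = 1/729 = 0.0014

0.0014


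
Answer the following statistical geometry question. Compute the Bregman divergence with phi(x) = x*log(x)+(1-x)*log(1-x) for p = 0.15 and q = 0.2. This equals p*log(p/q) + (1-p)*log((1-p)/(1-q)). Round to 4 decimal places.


Bregman divergence with negative entropy generator:
D = p*log(p/q) + (1-p)*log((1-p)/(1-q)).
p = 0.15, q = 0.2.
p*log(p/q) = 0.15*log(0.15/0.2) = -0.043152.
(1-p)*log((1-p)/(1-q)) = 0.85*log(0.85/0.8) = 0.051531.
D = -0.043152 + 0.051531 = 0.0084

0.0084


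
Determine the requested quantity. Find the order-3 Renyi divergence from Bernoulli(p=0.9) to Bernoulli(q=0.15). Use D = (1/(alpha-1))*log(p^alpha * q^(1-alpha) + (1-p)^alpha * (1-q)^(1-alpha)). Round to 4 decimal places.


Renyi divergence of order alpha between Bernoulli distributions:
D = (1/(alpha-1))*log(p^alpha * q^(1-alpha) + (1-p)^alpha * (1-q)^(1-alpha)).
alpha = 3, p = 0.9, q = 0.15.
p^alpha * q^(1-alpha) = 0.9^3 * 0.15^-2 = 32.4.
(1-p)^alpha * (1-q)^(1-alpha) = 0.1^3 * 0.85^-2 = 0.001384.
sum = 32.4 + 0.001384 = 32.401384.
D = (1/2)*log(32.401384) = 1.7391

1.7391


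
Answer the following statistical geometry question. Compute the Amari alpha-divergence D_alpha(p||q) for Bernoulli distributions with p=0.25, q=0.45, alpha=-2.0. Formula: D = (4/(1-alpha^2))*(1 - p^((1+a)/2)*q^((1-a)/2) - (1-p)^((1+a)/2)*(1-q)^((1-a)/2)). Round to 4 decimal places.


Amari alpha-divergence:
D = (4/(1-alpha^2))*(1 - p^((1+a)/2)*q^((1-a)/2) - (1-p)^((1+a)/2)*(1-q)^((1-a)/2)).
alpha = -2.0, p = 0.25, q = 0.45.
e1 = (1+alpha)/2 = -0.5, e2 = (1-alpha)/2 = 1.5.
t1 = p^e1 * q^e2 = 0.25^-0.5 * 0.45^1.5 = 0.603738.
t2 = (1-p)^e1 * (1-q)^e2 = 0.75^-0.5 * 0.55^1.5 = 0.470992.
4/(1-alpha^2) = -1.333333.
D = -1.333333*(1 - 0.603738 - 0.470992) = 0.0996

0.0996


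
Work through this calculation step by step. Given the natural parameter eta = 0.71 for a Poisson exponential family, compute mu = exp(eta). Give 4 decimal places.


Expectation parameter for Poisson exponential family:
mu = exp(eta).
eta = 0.71.
mu = exp(0.71) = 2.0340

2.0340


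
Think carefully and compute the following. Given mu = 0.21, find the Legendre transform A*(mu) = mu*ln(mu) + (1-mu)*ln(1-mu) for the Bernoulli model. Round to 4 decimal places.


Legendre transform for Bernoulli:
A*(mu) = mu*log(mu) + (1-mu)*log(1-mu).
mu = 0.21, 1-mu = 0.79.
mu*log(mu) = 0.21*log(0.21) = -0.327736.
(1-mu)*log(1-mu) = 0.79*log(0.79) = -0.186221.
A* = -0.327736 + -0.186221 = -0.5140

-0.5140


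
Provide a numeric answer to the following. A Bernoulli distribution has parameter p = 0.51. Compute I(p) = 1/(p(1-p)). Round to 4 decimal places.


For Bernoulli(p), Fisher information is I(p) = 1/(p*(1-p)).
p = 0.51, 1-p = 0.49.
p*(1-p) = 0.2499.
I(p) = 1/0.2499 = 4.0016

4.0016


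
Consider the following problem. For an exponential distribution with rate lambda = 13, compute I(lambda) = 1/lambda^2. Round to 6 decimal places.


Fisher information for exponential: I(lambda) = 1/lambda^2.
lambda = 13, lambda^2 = 169.
I = 1/169 = 0.005917

0.005917


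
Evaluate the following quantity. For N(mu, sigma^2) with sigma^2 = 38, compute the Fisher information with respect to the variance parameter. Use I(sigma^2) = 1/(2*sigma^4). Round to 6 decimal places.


Fisher information for variance: I(sigma^2) = 1/(2*sigma^4).
sigma^2 = 38, so sigma^4 = 1444.
I = 1/(2*1444) = 1/2888 = 0.000346

0.000346


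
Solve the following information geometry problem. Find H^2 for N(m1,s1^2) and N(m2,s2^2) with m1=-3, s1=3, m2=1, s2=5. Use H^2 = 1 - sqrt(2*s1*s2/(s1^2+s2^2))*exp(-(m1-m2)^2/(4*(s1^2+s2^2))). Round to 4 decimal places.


Squared Hellinger distance for Gaussians:
H^2 = 1 - sqrt(2*s1*s2/(s1^2+s2^2)) * exp(-(m1-m2)^2/(4*(s1^2+s2^2))).
s1^2 = 9, s2^2 = 25, s1^2+s2^2 = 34.
sqrt(2*3*5/(34)) = 0.939336.
(m1-m2)^2 = (-4)^2 = 16.
exp(-16/(4*34)) = exp(-0.117647) = 0.88901.
H^2 = 1 - 0.939336*0.88901 = 0.1649

0.1649


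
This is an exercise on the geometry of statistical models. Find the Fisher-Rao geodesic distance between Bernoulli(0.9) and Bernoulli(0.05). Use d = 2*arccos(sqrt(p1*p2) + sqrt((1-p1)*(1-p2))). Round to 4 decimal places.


Geodesic distance on Bernoulli manifold:
d(p1,p2) = 2*arccos(sqrt(p1*p2) + sqrt((1-p1)*(1-p2))).
sqrt(p1*p2) = sqrt(0.9*0.05) = 0.212132.
sqrt((1-p1)*(1-p2)) = sqrt(0.1*0.95) = 0.308221.
arg = 0.212132 + 0.308221 = 0.520353.
d = 2*arccos(0.520353) = 2.0471

2.0471


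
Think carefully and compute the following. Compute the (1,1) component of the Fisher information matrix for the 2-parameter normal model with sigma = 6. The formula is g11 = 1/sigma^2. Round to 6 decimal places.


For the 2-parameter normal family, the Fisher metric has:
  g11 = 1/sigma^2, g22 = 2/sigma^2.
sigma = 6, sigma^2 = 36.
g11 = 0.027778

0.027778


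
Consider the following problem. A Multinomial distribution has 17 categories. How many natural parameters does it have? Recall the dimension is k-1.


Exponential family dimension calculation:
For Multinomial with k=17 categories, dim = k-1 = 16.

16


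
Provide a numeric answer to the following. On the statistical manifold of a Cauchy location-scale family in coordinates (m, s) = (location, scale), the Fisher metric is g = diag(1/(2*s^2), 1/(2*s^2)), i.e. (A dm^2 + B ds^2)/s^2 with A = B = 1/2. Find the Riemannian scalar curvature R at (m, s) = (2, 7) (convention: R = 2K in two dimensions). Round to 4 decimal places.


The metric has the form g = (A dm^2 + B ds^2)/s^2 with A = 1/2, B = 1/2.
Substitute u = sqrt(A/B)*m: g = B*(du^2 + ds^2)/s^2, i.e. B times the
Poincare upper half-plane metric, which has constant Gaussian curvature -1.
Scaling a 2D metric by a constant c divides the Gaussian curvature by c,
so K = -1/B = -1/(1/2) = -2.0000 everywhere (the point (m, s) = (2, 7) is irrelevant:
the curvature is constant).
Scalar curvature in dimension 2: R = 2K = -2/(1/2) = -4.0000.

-4.0000


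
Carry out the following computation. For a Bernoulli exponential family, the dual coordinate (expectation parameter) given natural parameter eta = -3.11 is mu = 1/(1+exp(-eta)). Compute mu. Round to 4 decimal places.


Dual coordinate (expectation parameter) for Bernoulli:
mu = 1/(1+exp(-eta)).
eta = -3.11.
exp(-eta) = exp(3.11) = 22.421044.
mu = 1/(1+22.421044) = 0.0427

0.0427


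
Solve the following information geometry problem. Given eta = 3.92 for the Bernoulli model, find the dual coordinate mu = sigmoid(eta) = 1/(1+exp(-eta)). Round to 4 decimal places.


Dual coordinate (expectation parameter) for Bernoulli:
mu = 1/(1+exp(-eta)).
eta = 3.92.
exp(-eta) = exp(-3.92) = 0.019841.
mu = 1/(1+0.019841) = 0.9805

0.9805


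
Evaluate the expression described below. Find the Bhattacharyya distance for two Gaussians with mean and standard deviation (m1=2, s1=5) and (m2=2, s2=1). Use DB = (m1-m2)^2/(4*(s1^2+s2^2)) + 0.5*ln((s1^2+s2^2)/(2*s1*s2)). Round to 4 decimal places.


Bhattacharyya distance between two Gaussians:
DB = (m1-m2)^2/(4*(s1^2+s2^2)) + (1/2)*ln((s1^2+s2^2)/(2*s1*s2)).
(m1-m2)^2 = (0)^2 = 0.
s1^2+s2^2 = 25 + 1 = 26.
term1 = 0/104 = 0.0.
term2 = 0.5*ln(26/10.0) = 0.477756.
DB = 0.0 + 0.477756 = 0.4778

0.4778


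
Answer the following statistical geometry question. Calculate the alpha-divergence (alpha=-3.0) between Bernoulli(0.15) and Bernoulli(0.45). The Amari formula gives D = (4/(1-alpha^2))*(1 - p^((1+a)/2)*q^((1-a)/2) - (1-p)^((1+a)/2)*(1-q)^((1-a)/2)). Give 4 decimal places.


Amari alpha-divergence:
D = (4/(1-alpha^2))*(1 - p^((1+a)/2)*q^((1-a)/2) - (1-p)^((1+a)/2)*(1-q)^((1-a)/2)).
alpha = -3.0, p = 0.15, q = 0.45.
e1 = (1+alpha)/2 = -1.0, e2 = (1-alpha)/2 = 2.0.
t1 = p^e1 * q^e2 = 0.15^-1.0 * 0.45^2.0 = 1.35.
t2 = (1-p)^e1 * (1-q)^e2 = 0.85^-1.0 * 0.55^2.0 = 0.355882.
4/(1-alpha^2) = -0.5.
D = -0.5*(1 - 1.35 - 0.355882) = 0.3529

0.3529


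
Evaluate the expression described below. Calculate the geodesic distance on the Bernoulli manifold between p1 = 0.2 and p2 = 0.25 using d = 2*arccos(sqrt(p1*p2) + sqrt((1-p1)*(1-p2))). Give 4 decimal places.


Geodesic distance on Bernoulli manifold:
d(p1,p2) = 2*arccos(sqrt(p1*p2) + sqrt((1-p1)*(1-p2))).
sqrt(p1*p2) = sqrt(0.2*0.25) = 0.223607.
sqrt((1-p1)*(1-p2)) = sqrt(0.8*0.75) = 0.774597.
arg = 0.223607 + 0.774597 = 0.998203.
d = 2*arccos(0.998203) = 0.1199

0.1199


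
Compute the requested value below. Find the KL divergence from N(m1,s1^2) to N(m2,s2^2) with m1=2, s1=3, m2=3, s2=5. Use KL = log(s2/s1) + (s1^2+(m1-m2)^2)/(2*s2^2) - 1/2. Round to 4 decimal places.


KL divergence between normal distributions:
KL = log(s2/s1) + (s1^2 + (m1-m2)^2)/(2*s2^2) - 1/2.
log(5/3) = 0.510826.
(3^2 + (2-3)^2)/(2*5^2) = (9 + 1)/50 = 0.2.
KL = 0.510826 + 0.2 - 0.5 = 0.2108

0.2108
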